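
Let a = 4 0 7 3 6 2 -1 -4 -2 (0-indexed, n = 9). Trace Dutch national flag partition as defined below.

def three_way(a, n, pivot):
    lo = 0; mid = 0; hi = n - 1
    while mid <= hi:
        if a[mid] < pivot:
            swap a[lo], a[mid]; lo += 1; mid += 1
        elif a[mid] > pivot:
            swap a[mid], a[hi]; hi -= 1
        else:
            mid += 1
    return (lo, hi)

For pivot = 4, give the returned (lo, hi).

(6, 6)

pivot = 4; lo=0, mid=0, hi=8
a[mid]=4=4: mid=1
a[mid]=0<4: swap a[0],a[1]; lo=1,mid=2 → 0 4 7 3 6 2 -1 -4 -2
a[mid]=7>4: swap a[2],a[8]; hi=7 → 0 4 -2 3 6 2 -1 -4 7
a[mid]=-2<4: swap a[1],a[2]; lo=2,mid=3 → 0 -2 4 3 6 2 -1 -4 7
a[mid]=3<4: swap a[2],a[3]; lo=3,mid=4 → 0 -2 3 4 6 2 -1 -4 7
a[mid]=6>4: swap a[4],a[7]; hi=6 → 0 -2 3 4 -4 2 -1 6 7
a[mid]=-4<4: swap a[3],a[4]; lo=4,mid=5 → 0 -2 3 -4 4 2 -1 6 7
a[mid]=2<4: swap a[4],a[5]; lo=5,mid=6 → 0 -2 3 -4 2 4 -1 6 7
a[mid]=-1<4: swap a[5],a[6]; lo=6,mid=7 → 0 -2 3 -4 2 -1 4 6 7
end: lo=6, hi=6; a = 0 -2 3 -4 2 -1 4 6 7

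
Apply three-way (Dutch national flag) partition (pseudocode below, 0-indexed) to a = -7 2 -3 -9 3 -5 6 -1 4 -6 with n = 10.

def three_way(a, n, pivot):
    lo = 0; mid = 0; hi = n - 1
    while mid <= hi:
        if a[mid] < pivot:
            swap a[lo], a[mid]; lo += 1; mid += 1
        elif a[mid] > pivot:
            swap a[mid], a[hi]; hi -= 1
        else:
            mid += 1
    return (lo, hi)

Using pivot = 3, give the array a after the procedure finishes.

-7 2 -3 -9 -5 -6 -1 3 4 6

lo=0 mid=0 hi=9
-7<3: swap(0,0), lo=1 mid=1 ⇒ -7 2 -3 -9 3 -5 6 -1 4 -6
2<3: swap(1,1), lo=2 mid=2 ⇒ -7 2 -3 -9 3 -5 6 -1 4 -6
-3<3: swap(2,2), lo=3 mid=3 ⇒ -7 2 -3 -9 3 -5 6 -1 4 -6
-9<3: swap(3,3), lo=4 mid=4 ⇒ -7 2 -3 -9 3 -5 6 -1 4 -6
3=3: mid=5
-5<3: swap(4,5), lo=5 mid=6 ⇒ -7 2 -3 -9 -5 3 6 -1 4 -6
6>3: swap(6,9), hi=8 ⇒ -7 2 -3 -9 -5 3 -6 -1 4 6
-6<3: swap(5,6), lo=6 mid=7 ⇒ -7 2 -3 -9 -5 -6 3 -1 4 6
-1<3: swap(6,7), lo=7 mid=8 ⇒ -7 2 -3 -9 -5 -6 -1 3 4 6
4>3: swap(8,8), hi=7 ⇒ -7 2 -3 -9 -5 -6 -1 3 4 6
done. lo=7 hi=7; a=-7 2 -3 -9 -5 -6 -1 3 4 6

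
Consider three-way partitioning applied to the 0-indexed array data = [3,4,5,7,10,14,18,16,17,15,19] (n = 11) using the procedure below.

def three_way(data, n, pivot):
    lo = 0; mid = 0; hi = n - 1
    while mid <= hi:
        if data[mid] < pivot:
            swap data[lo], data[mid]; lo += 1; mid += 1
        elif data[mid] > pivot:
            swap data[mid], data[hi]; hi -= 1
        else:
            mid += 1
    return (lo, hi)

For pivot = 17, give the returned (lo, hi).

pivot = 17; lo=0, mid=0, hi=10
data[mid]=3<17: swap data[0],data[0]; lo=1,mid=1 → [3,4,5,7,10,14,18,16,17,15,19]
data[mid]=4<17: swap data[1],data[1]; lo=2,mid=2 → [3,4,5,7,10,14,18,16,17,15,19]
data[mid]=5<17: swap data[2],data[2]; lo=3,mid=3 → [3,4,5,7,10,14,18,16,17,15,19]
data[mid]=7<17: swap data[3],data[3]; lo=4,mid=4 → [3,4,5,7,10,14,18,16,17,15,19]
data[mid]=10<17: swap data[4],data[4]; lo=5,mid=5 → [3,4,5,7,10,14,18,16,17,15,19]
data[mid]=14<17: swap data[5],data[5]; lo=6,mid=6 → [3,4,5,7,10,14,18,16,17,15,19]
data[mid]=18>17: swap data[6],data[10]; hi=9 → [3,4,5,7,10,14,19,16,17,15,18]
data[mid]=19>17: swap data[6],data[9]; hi=8 → [3,4,5,7,10,14,15,16,17,19,18]
data[mid]=15<17: swap data[6],data[6]; lo=7,mid=7 → [3,4,5,7,10,14,15,16,17,19,18]
data[mid]=16<17: swap data[7],data[7]; lo=8,mid=8 → [3,4,5,7,10,14,15,16,17,19,18]
data[mid]=17=17: mid=9
end: lo=8, hi=8; data = [3,4,5,7,10,14,15,16,17,19,18]

(8, 8)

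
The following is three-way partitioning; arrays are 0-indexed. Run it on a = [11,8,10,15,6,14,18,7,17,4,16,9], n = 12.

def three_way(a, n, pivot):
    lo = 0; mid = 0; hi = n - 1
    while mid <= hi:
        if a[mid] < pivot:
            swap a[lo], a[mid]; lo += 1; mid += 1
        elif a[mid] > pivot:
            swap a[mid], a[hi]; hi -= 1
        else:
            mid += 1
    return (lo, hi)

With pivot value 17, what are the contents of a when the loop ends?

[11,8,10,15,6,14,9,7,4,16,17,18]

pivot = 17; lo=0, mid=0, hi=11
a[mid]=11<17: swap a[0],a[0]; lo=1,mid=1 → [11,8,10,15,6,14,18,7,17,4,16,9]
a[mid]=8<17: swap a[1],a[1]; lo=2,mid=2 → [11,8,10,15,6,14,18,7,17,4,16,9]
a[mid]=10<17: swap a[2],a[2]; lo=3,mid=3 → [11,8,10,15,6,14,18,7,17,4,16,9]
a[mid]=15<17: swap a[3],a[3]; lo=4,mid=4 → [11,8,10,15,6,14,18,7,17,4,16,9]
a[mid]=6<17: swap a[4],a[4]; lo=5,mid=5 → [11,8,10,15,6,14,18,7,17,4,16,9]
a[mid]=14<17: swap a[5],a[5]; lo=6,mid=6 → [11,8,10,15,6,14,18,7,17,4,16,9]
a[mid]=18>17: swap a[6],a[11]; hi=10 → [11,8,10,15,6,14,9,7,17,4,16,18]
a[mid]=9<17: swap a[6],a[6]; lo=7,mid=7 → [11,8,10,15,6,14,9,7,17,4,16,18]
a[mid]=7<17: swap a[7],a[7]; lo=8,mid=8 → [11,8,10,15,6,14,9,7,17,4,16,18]
a[mid]=17=17: mid=9
a[mid]=4<17: swap a[8],a[9]; lo=9,mid=10 → [11,8,10,15,6,14,9,7,4,17,16,18]
a[mid]=16<17: swap a[9],a[10]; lo=10,mid=11 → [11,8,10,15,6,14,9,7,4,16,17,18]
end: lo=10, hi=10; a = [11,8,10,15,6,14,9,7,4,16,17,18]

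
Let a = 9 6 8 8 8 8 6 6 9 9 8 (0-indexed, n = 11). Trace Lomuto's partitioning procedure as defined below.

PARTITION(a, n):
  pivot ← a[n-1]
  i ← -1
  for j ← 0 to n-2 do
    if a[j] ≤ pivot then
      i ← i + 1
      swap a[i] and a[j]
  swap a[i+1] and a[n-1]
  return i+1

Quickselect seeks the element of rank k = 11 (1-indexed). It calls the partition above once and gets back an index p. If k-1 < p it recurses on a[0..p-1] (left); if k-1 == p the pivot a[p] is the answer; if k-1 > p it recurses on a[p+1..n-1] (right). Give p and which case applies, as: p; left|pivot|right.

pivot = a[10] = 8; i = -1
j=0: a[0]=9 > 8 → no swap
j=1: a[1]=6 ≤ 8 → i=0, swap a[0],a[1] → 6 9 8 8 8 8 6 6 9 9 8
j=2: a[2]=8 ≤ 8 → i=1, swap a[1],a[2] → 6 8 9 8 8 8 6 6 9 9 8
j=3: a[3]=8 ≤ 8 → i=2, swap a[2],a[3] → 6 8 8 9 8 8 6 6 9 9 8
j=4: a[4]=8 ≤ 8 → i=3, swap a[3],a[4] → 6 8 8 8 9 8 6 6 9 9 8
j=5: a[5]=8 ≤ 8 → i=4, swap a[4],a[5] → 6 8 8 8 8 9 6 6 9 9 8
j=6: a[6]=6 ≤ 8 → i=5, swap a[5],a[6] → 6 8 8 8 8 6 9 6 9 9 8
j=7: a[7]=6 ≤ 8 → i=6, swap a[6],a[7] → 6 8 8 8 8 6 6 9 9 9 8
j=8: a[8]=9 > 8 → no swap
j=9: a[9]=9 > 8 → no swap
final swap a[7],a[10] → 6 8 8 8 8 6 6 8 9 9 9; return 7
p = 7; k-1 = 10 > 7 ⇒ right

7; right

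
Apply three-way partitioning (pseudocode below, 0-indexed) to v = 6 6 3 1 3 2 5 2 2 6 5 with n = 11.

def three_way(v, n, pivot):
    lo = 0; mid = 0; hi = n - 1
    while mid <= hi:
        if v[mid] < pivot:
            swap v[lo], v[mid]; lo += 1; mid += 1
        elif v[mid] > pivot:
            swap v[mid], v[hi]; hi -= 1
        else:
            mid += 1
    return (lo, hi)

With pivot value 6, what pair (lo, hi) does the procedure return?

lo=0 mid=0 hi=10
6=6: mid=1
6=6: mid=2
3<6: swap(0,2), lo=1 mid=3 ⇒ 3 6 6 1 3 2 5 2 2 6 5
1<6: swap(1,3), lo=2 mid=4 ⇒ 3 1 6 6 3 2 5 2 2 6 5
3<6: swap(2,4), lo=3 mid=5 ⇒ 3 1 3 6 6 2 5 2 2 6 5
2<6: swap(3,5), lo=4 mid=6 ⇒ 3 1 3 2 6 6 5 2 2 6 5
5<6: swap(4,6), lo=5 mid=7 ⇒ 3 1 3 2 5 6 6 2 2 6 5
2<6: swap(5,7), lo=6 mid=8 ⇒ 3 1 3 2 5 2 6 6 2 6 5
2<6: swap(6,8), lo=7 mid=9 ⇒ 3 1 3 2 5 2 2 6 6 6 5
6=6: mid=10
5<6: swap(7,10), lo=8 mid=11 ⇒ 3 1 3 2 5 2 2 5 6 6 6
done. lo=8 hi=10; v=3 1 3 2 5 2 2 5 6 6 6

(8, 10)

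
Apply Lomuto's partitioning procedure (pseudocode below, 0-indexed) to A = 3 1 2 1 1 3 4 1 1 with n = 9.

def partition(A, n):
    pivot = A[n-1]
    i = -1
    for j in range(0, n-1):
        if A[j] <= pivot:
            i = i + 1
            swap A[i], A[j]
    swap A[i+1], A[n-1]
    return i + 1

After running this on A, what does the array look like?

pivot = A[8] = 1; i = -1
j=0: A[0]=3 > 1 → no swap
j=1: A[1]=1 ≤ 1 → i=0, swap A[0],A[1] → 1 3 2 1 1 3 4 1 1
j=2: A[2]=2 > 1 → no swap
j=3: A[3]=1 ≤ 1 → i=1, swap A[1],A[3] → 1 1 2 3 1 3 4 1 1
j=4: A[4]=1 ≤ 1 → i=2, swap A[2],A[4] → 1 1 1 3 2 3 4 1 1
j=5: A[5]=3 > 1 → no swap
j=6: A[6]=4 > 1 → no swap
j=7: A[7]=1 ≤ 1 → i=3, swap A[3],A[7] → 1 1 1 1 2 3 4 3 1
final swap A[4],A[8] → 1 1 1 1 1 3 4 3 2; return 4

1 1 1 1 1 3 4 3 2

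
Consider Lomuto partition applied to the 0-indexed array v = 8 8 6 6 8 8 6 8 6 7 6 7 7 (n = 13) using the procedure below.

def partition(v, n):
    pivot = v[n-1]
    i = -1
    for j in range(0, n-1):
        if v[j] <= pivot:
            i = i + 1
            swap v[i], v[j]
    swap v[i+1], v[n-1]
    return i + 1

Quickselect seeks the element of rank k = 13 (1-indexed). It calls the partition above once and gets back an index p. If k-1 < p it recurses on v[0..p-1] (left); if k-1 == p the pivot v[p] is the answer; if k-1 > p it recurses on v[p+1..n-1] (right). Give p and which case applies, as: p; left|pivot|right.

7; right

pivot = v[12] = 7; i = -1
j=0: v[0]=8 > 7 → no swap
j=1: v[1]=8 > 7 → no swap
j=2: v[2]=6 ≤ 7 → i=0, swap v[0],v[2] → 6 8 8 6 8 8 6 8 6 7 6 7 7
j=3: v[3]=6 ≤ 7 → i=1, swap v[1],v[3] → 6 6 8 8 8 8 6 8 6 7 6 7 7
j=4: v[4]=8 > 7 → no swap
j=5: v[5]=8 > 7 → no swap
j=6: v[6]=6 ≤ 7 → i=2, swap v[2],v[6] → 6 6 6 8 8 8 8 8 6 7 6 7 7
j=7: v[7]=8 > 7 → no swap
j=8: v[8]=6 ≤ 7 → i=3, swap v[3],v[8] → 6 6 6 6 8 8 8 8 8 7 6 7 7
j=9: v[9]=7 ≤ 7 → i=4, swap v[4],v[9] → 6 6 6 6 7 8 8 8 8 8 6 7 7
j=10: v[10]=6 ≤ 7 → i=5, swap v[5],v[10] → 6 6 6 6 7 6 8 8 8 8 8 7 7
j=11: v[11]=7 ≤ 7 → i=6, swap v[6],v[11] → 6 6 6 6 7 6 7 8 8 8 8 8 7
final swap v[7],v[12] → 6 6 6 6 7 6 7 7 8 8 8 8 8; return 7
p = 7; k-1 = 12 > 7 ⇒ right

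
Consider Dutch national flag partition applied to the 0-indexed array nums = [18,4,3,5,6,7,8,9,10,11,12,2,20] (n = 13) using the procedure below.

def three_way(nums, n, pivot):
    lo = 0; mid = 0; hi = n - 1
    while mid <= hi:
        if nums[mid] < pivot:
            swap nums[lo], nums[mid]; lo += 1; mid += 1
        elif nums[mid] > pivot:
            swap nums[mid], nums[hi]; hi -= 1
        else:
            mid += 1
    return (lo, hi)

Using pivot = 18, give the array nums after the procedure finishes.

[4,3,5,6,7,8,9,10,11,12,2,18,20]

pivot = 18; lo=0, mid=0, hi=12
nums[mid]=18=18: mid=1
nums[mid]=4<18: swap nums[0],nums[1]; lo=1,mid=2 → [4,18,3,5,6,7,8,9,10,11,12,2,20]
nums[mid]=3<18: swap nums[1],nums[2]; lo=2,mid=3 → [4,3,18,5,6,7,8,9,10,11,12,2,20]
nums[mid]=5<18: swap nums[2],nums[3]; lo=3,mid=4 → [4,3,5,18,6,7,8,9,10,11,12,2,20]
nums[mid]=6<18: swap nums[3],nums[4]; lo=4,mid=5 → [4,3,5,6,18,7,8,9,10,11,12,2,20]
nums[mid]=7<18: swap nums[4],nums[5]; lo=5,mid=6 → [4,3,5,6,7,18,8,9,10,11,12,2,20]
nums[mid]=8<18: swap nums[5],nums[6]; lo=6,mid=7 → [4,3,5,6,7,8,18,9,10,11,12,2,20]
nums[mid]=9<18: swap nums[6],nums[7]; lo=7,mid=8 → [4,3,5,6,7,8,9,18,10,11,12,2,20]
nums[mid]=10<18: swap nums[7],nums[8]; lo=8,mid=9 → [4,3,5,6,7,8,9,10,18,11,12,2,20]
nums[mid]=11<18: swap nums[8],nums[9]; lo=9,mid=10 → [4,3,5,6,7,8,9,10,11,18,12,2,20]
nums[mid]=12<18: swap nums[9],nums[10]; lo=10,mid=11 → [4,3,5,6,7,8,9,10,11,12,18,2,20]
nums[mid]=2<18: swap nums[10],nums[11]; lo=11,mid=12 → [4,3,5,6,7,8,9,10,11,12,2,18,20]
nums[mid]=20>18: swap nums[12],nums[12]; hi=11 → [4,3,5,6,7,8,9,10,11,12,2,18,20]
end: lo=11, hi=11; nums = [4,3,5,6,7,8,9,10,11,12,2,18,20]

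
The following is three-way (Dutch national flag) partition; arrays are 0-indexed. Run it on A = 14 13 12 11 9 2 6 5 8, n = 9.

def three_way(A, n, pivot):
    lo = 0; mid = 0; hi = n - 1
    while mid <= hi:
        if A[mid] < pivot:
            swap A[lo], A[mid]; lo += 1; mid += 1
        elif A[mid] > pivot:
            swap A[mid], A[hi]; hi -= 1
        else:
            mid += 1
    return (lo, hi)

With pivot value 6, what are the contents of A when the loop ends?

pivot = 6; lo=0, mid=0, hi=8
A[mid]=14>6: swap A[0],A[8]; hi=7 → 8 13 12 11 9 2 6 5 14
A[mid]=8>6: swap A[0],A[7]; hi=6 → 5 13 12 11 9 2 6 8 14
A[mid]=5<6: swap A[0],A[0]; lo=1,mid=1 → 5 13 12 11 9 2 6 8 14
A[mid]=13>6: swap A[1],A[6]; hi=5 → 5 6 12 11 9 2 13 8 14
A[mid]=6=6: mid=2
A[mid]=12>6: swap A[2],A[5]; hi=4 → 5 6 2 11 9 12 13 8 14
A[mid]=2<6: swap A[1],A[2]; lo=2,mid=3 → 5 2 6 11 9 12 13 8 14
A[mid]=11>6: swap A[3],A[4]; hi=3 → 5 2 6 9 11 12 13 8 14
A[mid]=9>6: swap A[3],A[3]; hi=2 → 5 2 6 9 11 12 13 8 14
end: lo=2, hi=2; A = 5 2 6 9 11 12 13 8 14

5 2 6 9 11 12 13 8 14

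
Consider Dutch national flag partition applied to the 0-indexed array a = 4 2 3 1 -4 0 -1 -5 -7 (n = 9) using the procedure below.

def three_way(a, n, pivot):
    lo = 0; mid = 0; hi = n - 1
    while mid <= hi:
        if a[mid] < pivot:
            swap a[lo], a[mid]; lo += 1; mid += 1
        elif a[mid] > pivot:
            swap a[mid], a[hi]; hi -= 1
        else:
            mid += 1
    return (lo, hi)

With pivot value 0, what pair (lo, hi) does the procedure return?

lo=0 mid=0 hi=8
4>0: swap(0,8), hi=7 ⇒ -7 2 3 1 -4 0 -1 -5 4
-7<0: swap(0,0), lo=1 mid=1 ⇒ -7 2 3 1 -4 0 -1 -5 4
2>0: swap(1,7), hi=6 ⇒ -7 -5 3 1 -4 0 -1 2 4
-5<0: swap(1,1), lo=2 mid=2 ⇒ -7 -5 3 1 -4 0 -1 2 4
3>0: swap(2,6), hi=5 ⇒ -7 -5 -1 1 -4 0 3 2 4
-1<0: swap(2,2), lo=3 mid=3 ⇒ -7 -5 -1 1 -4 0 3 2 4
1>0: swap(3,5), hi=4 ⇒ -7 -5 -1 0 -4 1 3 2 4
0=0: mid=4
-4<0: swap(3,4), lo=4 mid=5 ⇒ -7 -5 -1 -4 0 1 3 2 4
done. lo=4 hi=4; a=-7 -5 -1 -4 0 1 3 2 4

(4, 4)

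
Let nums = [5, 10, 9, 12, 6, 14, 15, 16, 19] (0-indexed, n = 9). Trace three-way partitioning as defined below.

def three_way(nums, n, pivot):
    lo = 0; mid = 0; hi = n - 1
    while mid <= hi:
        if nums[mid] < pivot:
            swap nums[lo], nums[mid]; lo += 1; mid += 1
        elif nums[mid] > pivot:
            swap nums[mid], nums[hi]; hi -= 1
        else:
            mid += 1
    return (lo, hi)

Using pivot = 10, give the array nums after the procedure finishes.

[5, 9, 6, 10, 14, 15, 16, 19, 12]

lo=0 mid=0 hi=8
5<10: swap(0,0), lo=1 mid=1 ⇒ [5, 10, 9, 12, 6, 14, 15, 16, 19]
10=10: mid=2
9<10: swap(1,2), lo=2 mid=3 ⇒ [5, 9, 10, 12, 6, 14, 15, 16, 19]
12>10: swap(3,8), hi=7 ⇒ [5, 9, 10, 19, 6, 14, 15, 16, 12]
19>10: swap(3,7), hi=6 ⇒ [5, 9, 10, 16, 6, 14, 15, 19, 12]
16>10: swap(3,6), hi=5 ⇒ [5, 9, 10, 15, 6, 14, 16, 19, 12]
15>10: swap(3,5), hi=4 ⇒ [5, 9, 10, 14, 6, 15, 16, 19, 12]
14>10: swap(3,4), hi=3 ⇒ [5, 9, 10, 6, 14, 15, 16, 19, 12]
6<10: swap(2,3), lo=3 mid=4 ⇒ [5, 9, 6, 10, 14, 15, 16, 19, 12]
done. lo=3 hi=3; nums=[5, 9, 6, 10, 14, 15, 16, 19, 12]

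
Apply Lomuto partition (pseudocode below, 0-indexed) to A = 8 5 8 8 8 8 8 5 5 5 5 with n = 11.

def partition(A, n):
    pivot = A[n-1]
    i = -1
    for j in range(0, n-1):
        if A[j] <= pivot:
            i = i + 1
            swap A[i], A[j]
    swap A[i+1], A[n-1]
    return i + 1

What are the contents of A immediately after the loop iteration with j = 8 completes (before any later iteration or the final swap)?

5 5 5 8 8 8 8 8 8 5 5

pivot = A[10] = 5; i = -1
j=0: A[0]=8 > 5 → no swap
j=1: A[1]=5 ≤ 5 → i=0, swap A[0],A[1] → 5 8 8 8 8 8 8 5 5 5 5
j=2: A[2]=8 > 5 → no swap
j=3: A[3]=8 > 5 → no swap
j=4: A[4]=8 > 5 → no swap
j=5: A[5]=8 > 5 → no swap
j=6: A[6]=8 > 5 → no swap
j=7: A[7]=5 ≤ 5 → i=1, swap A[1],A[7] → 5 5 8 8 8 8 8 8 5 5 5
j=8: A[8]=5 ≤ 5 → i=2, swap A[2],A[8] → 5 5 5 8 8 8 8 8 8 5 5
(after j=8) A = 5 5 5 8 8 8 8 8 8 5 5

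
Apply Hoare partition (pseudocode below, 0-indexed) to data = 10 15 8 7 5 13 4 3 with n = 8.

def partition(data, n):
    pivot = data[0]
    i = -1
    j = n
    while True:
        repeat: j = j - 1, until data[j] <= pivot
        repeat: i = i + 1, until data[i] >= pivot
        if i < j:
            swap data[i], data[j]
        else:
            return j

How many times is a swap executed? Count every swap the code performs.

pivot=10
j stops at 7 (3), i stops at 0 (10); swap ⇒ 3 15 8 7 5 13 4 10
j stops at 6 (4), i stops at 1 (15); swap ⇒ 3 4 8 7 5 13 15 10
j stops at 4, i stops at 5; i≥j ⇒ return 4. data=3 4 8 7 5 13 15 10

2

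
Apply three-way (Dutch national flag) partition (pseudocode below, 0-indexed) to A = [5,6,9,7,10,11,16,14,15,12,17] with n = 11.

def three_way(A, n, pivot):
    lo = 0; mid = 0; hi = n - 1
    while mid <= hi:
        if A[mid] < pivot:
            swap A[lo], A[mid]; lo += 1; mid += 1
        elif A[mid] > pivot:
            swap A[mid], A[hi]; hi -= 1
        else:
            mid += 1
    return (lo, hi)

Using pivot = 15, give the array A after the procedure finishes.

[5,6,9,7,10,11,12,14,15,17,16]

pivot = 15; lo=0, mid=0, hi=10
A[mid]=5<15: swap A[0],A[0]; lo=1,mid=1 → [5,6,9,7,10,11,16,14,15,12,17]
A[mid]=6<15: swap A[1],A[1]; lo=2,mid=2 → [5,6,9,7,10,11,16,14,15,12,17]
A[mid]=9<15: swap A[2],A[2]; lo=3,mid=3 → [5,6,9,7,10,11,16,14,15,12,17]
A[mid]=7<15: swap A[3],A[3]; lo=4,mid=4 → [5,6,9,7,10,11,16,14,15,12,17]
A[mid]=10<15: swap A[4],A[4]; lo=5,mid=5 → [5,6,9,7,10,11,16,14,15,12,17]
A[mid]=11<15: swap A[5],A[5]; lo=6,mid=6 → [5,6,9,7,10,11,16,14,15,12,17]
A[mid]=16>15: swap A[6],A[10]; hi=9 → [5,6,9,7,10,11,17,14,15,12,16]
A[mid]=17>15: swap A[6],A[9]; hi=8 → [5,6,9,7,10,11,12,14,15,17,16]
A[mid]=12<15: swap A[6],A[6]; lo=7,mid=7 → [5,6,9,7,10,11,12,14,15,17,16]
A[mid]=14<15: swap A[7],A[7]; lo=8,mid=8 → [5,6,9,7,10,11,12,14,15,17,16]
A[mid]=15=15: mid=9
end: lo=8, hi=8; A = [5,6,9,7,10,11,12,14,15,17,16]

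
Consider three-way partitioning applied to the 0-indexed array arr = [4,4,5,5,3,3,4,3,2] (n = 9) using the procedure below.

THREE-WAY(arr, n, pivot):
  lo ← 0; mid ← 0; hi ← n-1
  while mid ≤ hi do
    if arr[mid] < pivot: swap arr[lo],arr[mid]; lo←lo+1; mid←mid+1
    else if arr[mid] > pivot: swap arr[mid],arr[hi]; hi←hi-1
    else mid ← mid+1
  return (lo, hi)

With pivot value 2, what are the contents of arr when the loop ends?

[2,5,5,3,3,4,3,4,4]

pivot = 2; lo=0, mid=0, hi=8
arr[mid]=4>2: swap arr[0],arr[8]; hi=7 → [2,4,5,5,3,3,4,3,4]
arr[mid]=2=2: mid=1
arr[mid]=4>2: swap arr[1],arr[7]; hi=6 → [2,3,5,5,3,3,4,4,4]
arr[mid]=3>2: swap arr[1],arr[6]; hi=5 → [2,4,5,5,3,3,3,4,4]
arr[mid]=4>2: swap arr[1],arr[5]; hi=4 → [2,3,5,5,3,4,3,4,4]
arr[mid]=3>2: swap arr[1],arr[4]; hi=3 → [2,3,5,5,3,4,3,4,4]
arr[mid]=3>2: swap arr[1],arr[3]; hi=2 → [2,5,5,3,3,4,3,4,4]
arr[mid]=5>2: swap arr[1],arr[2]; hi=1 → [2,5,5,3,3,4,3,4,4]
arr[mid]=5>2: swap arr[1],arr[1]; hi=0 → [2,5,5,3,3,4,3,4,4]
end: lo=0, hi=0; arr = [2,5,5,3,3,4,3,4,4]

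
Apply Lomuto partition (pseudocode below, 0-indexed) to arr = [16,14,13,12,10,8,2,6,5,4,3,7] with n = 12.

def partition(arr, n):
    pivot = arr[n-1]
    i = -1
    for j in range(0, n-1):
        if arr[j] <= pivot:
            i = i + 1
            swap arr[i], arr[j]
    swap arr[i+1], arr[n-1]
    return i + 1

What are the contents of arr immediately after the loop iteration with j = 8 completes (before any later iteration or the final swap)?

pivot=7, i=-1
j=0: 16>7, skip
j=1: 14>7, skip
j=2: 13>7, skip
j=3: 12>7, skip
j=4: 10>7, skip
j=5: 8>7, skip
j=6: 2≤7, i=0, swap(0,6) ⇒ [2,14,13,12,10,8,16,6,5,4,3,7]
j=7: 6≤7, i=1, swap(1,7) ⇒ [2,6,13,12,10,8,16,14,5,4,3,7]
j=8: 5≤7, i=2, swap(2,8) ⇒ [2,6,5,12,10,8,16,14,13,4,3,7]
(after j=8) arr = [2,6,5,12,10,8,16,14,13,4,3,7]

[2,6,5,12,10,8,16,14,13,4,3,7]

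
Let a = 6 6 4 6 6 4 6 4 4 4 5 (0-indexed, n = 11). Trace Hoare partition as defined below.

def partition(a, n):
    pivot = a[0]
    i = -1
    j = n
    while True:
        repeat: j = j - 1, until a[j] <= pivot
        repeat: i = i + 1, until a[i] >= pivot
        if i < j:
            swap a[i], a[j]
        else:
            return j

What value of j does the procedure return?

pivot=6
j stops at 10 (5), i stops at 0 (6); swap ⇒ 5 6 4 6 6 4 6 4 4 4 6
j stops at 9 (4), i stops at 1 (6); swap ⇒ 5 4 4 6 6 4 6 4 4 6 6
j stops at 8 (4), i stops at 3 (6); swap ⇒ 5 4 4 4 6 4 6 4 6 6 6
j stops at 7 (4), i stops at 4 (6); swap ⇒ 5 4 4 4 4 4 6 6 6 6 6
j stops at 6, i stops at 6; i≥j ⇒ return 6. a=5 4 4 4 4 4 6 6 6 6 6

6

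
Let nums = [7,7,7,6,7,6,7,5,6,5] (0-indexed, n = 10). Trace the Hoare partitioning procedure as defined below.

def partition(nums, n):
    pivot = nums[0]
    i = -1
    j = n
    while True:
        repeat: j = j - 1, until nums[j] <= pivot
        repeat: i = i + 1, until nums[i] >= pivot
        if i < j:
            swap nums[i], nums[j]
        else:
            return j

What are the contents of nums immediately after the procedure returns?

[5,6,5,6,7,6,7,7,7,7]

pivot = nums[0] = 7; i = -1, j = 10
j→9 (nums[9]=5≤7), i→0 (nums[0]=7≥7); i<j, swap → [5,7,7,6,7,6,7,5,6,7]
j→8 (nums[8]=6≤7), i→1 (nums[1]=7≥7); i<j, swap → [5,6,7,6,7,6,7,5,7,7]
j→7 (nums[7]=5≤7), i→2 (nums[2]=7≥7); i<j, swap → [5,6,5,6,7,6,7,7,7,7]
j→6 (nums[6]=7≤7), i→4 (nums[4]=7≥7); i<j, swap → [5,6,5,6,7,6,7,7,7,7]
j→5, i→6; i≥j, return j=5. nums = [5,6,5,6,7,6,7,7,7,7]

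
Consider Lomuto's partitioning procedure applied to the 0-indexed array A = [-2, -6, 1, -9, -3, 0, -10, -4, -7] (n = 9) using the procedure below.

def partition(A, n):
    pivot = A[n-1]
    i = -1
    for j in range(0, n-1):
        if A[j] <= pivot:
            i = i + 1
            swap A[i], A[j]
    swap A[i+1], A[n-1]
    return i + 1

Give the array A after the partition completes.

pivot=-7, i=-1
j=0: -2>-7, skip
j=1: -6>-7, skip
j=2: 1>-7, skip
j=3: -9≤-7, i=0, swap(0,3) ⇒ [-9, -6, 1, -2, -3, 0, -10, -4, -7]
j=4: -3>-7, skip
j=5: 0>-7, skip
j=6: -10≤-7, i=1, swap(1,6) ⇒ [-9, -10, 1, -2, -3, 0, -6, -4, -7]
j=7: -4>-7, skip
swap(2,8) ⇒ [-9, -10, -7, -2, -3, 0, -6, -4, 1]; return 2

[-9, -10, -7, -2, -3, 0, -6, -4, 1]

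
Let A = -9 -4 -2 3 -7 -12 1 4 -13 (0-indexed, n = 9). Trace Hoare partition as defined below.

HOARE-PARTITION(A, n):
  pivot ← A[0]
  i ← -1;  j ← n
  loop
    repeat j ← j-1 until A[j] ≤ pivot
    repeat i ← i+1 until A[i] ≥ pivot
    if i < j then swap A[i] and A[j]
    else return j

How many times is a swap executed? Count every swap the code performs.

2

pivot = A[0] = -9; i = -1, j = 9
j→8 (A[8]=-13≤-9), i→0 (A[0]=-9≥-9); i<j, swap → -13 -4 -2 3 -7 -12 1 4 -9
j→5 (A[5]=-12≤-9), i→1 (A[1]=-4≥-9); i<j, swap → -13 -12 -2 3 -7 -4 1 4 -9
j→1, i→2; i≥j, return j=1. A = -13 -12 -2 3 -7 -4 1 4 -9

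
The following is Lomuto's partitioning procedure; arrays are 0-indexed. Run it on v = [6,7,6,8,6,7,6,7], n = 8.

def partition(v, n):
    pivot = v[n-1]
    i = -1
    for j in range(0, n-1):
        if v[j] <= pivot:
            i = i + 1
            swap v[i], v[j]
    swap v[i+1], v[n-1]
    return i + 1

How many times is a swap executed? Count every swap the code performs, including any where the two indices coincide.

pivot = v[7] = 7; i = -1
j=0: v[0]=6 ≤ 7 → i=0, swap v[0],v[0] (no change) → [6,7,6,8,6,7,6,7]
j=1: v[1]=7 ≤ 7 → i=1, swap v[1],v[1] (no change) → [6,7,6,8,6,7,6,7]
j=2: v[2]=6 ≤ 7 → i=2, swap v[2],v[2] (no change) → [6,7,6,8,6,7,6,7]
j=3: v[3]=8 > 7 → no swap
j=4: v[4]=6 ≤ 7 → i=3, swap v[3],v[4] → [6,7,6,6,8,7,6,7]
j=5: v[5]=7 ≤ 7 → i=4, swap v[4],v[5] → [6,7,6,6,7,8,6,7]
j=6: v[6]=6 ≤ 7 → i=5, swap v[5],v[6] → [6,7,6,6,7,6,8,7]
final swap v[6],v[7] → [6,7,6,6,7,6,7,8]; return 6

7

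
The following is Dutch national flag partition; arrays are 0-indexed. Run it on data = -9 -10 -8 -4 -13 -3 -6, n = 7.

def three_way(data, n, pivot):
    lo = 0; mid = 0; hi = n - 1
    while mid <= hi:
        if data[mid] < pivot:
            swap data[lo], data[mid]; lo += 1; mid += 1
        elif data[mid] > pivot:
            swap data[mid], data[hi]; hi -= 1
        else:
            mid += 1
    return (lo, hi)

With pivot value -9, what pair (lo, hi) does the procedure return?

(2, 2)

lo=0 mid=0 hi=6
-9=-9: mid=1
-10<-9: swap(0,1), lo=1 mid=2 ⇒ -10 -9 -8 -4 -13 -3 -6
-8>-9: swap(2,6), hi=5 ⇒ -10 -9 -6 -4 -13 -3 -8
-6>-9: swap(2,5), hi=4 ⇒ -10 -9 -3 -4 -13 -6 -8
-3>-9: swap(2,4), hi=3 ⇒ -10 -9 -13 -4 -3 -6 -8
-13<-9: swap(1,2), lo=2 mid=3 ⇒ -10 -13 -9 -4 -3 -6 -8
-4>-9: swap(3,3), hi=2 ⇒ -10 -13 -9 -4 -3 -6 -8
done. lo=2 hi=2; data=-10 -13 -9 -4 -3 -6 -8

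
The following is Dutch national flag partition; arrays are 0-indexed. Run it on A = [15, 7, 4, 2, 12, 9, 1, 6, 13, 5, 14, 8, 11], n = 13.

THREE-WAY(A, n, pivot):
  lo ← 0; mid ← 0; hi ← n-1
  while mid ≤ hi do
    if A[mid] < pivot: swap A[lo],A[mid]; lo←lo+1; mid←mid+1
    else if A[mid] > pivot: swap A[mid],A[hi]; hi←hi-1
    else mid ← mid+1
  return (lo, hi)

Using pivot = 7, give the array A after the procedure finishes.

[5, 4, 2, 6, 1, 7, 9, 13, 12, 14, 8, 11, 15]

lo=0 mid=0 hi=12
15>7: swap(0,12), hi=11 ⇒ [11, 7, 4, 2, 12, 9, 1, 6, 13, 5, 14, 8, 15]
11>7: swap(0,11), hi=10 ⇒ [8, 7, 4, 2, 12, 9, 1, 6, 13, 5, 14, 11, 15]
8>7: swap(0,10), hi=9 ⇒ [14, 7, 4, 2, 12, 9, 1, 6, 13, 5, 8, 11, 15]
14>7: swap(0,9), hi=8 ⇒ [5, 7, 4, 2, 12, 9, 1, 6, 13, 14, 8, 11, 15]
5<7: swap(0,0), lo=1 mid=1 ⇒ [5, 7, 4, 2, 12, 9, 1, 6, 13, 14, 8, 11, 15]
7=7: mid=2
4<7: swap(1,2), lo=2 mid=3 ⇒ [5, 4, 7, 2, 12, 9, 1, 6, 13, 14, 8, 11, 15]
2<7: swap(2,3), lo=3 mid=4 ⇒ [5, 4, 2, 7, 12, 9, 1, 6, 13, 14, 8, 11, 15]
12>7: swap(4,8), hi=7 ⇒ [5, 4, 2, 7, 13, 9, 1, 6, 12, 14, 8, 11, 15]
13>7: swap(4,7), hi=6 ⇒ [5, 4, 2, 7, 6, 9, 1, 13, 12, 14, 8, 11, 15]
6<7: swap(3,4), lo=4 mid=5 ⇒ [5, 4, 2, 6, 7, 9, 1, 13, 12, 14, 8, 11, 15]
9>7: swap(5,6), hi=5 ⇒ [5, 4, 2, 6, 7, 1, 9, 13, 12, 14, 8, 11, 15]
1<7: swap(4,5), lo=5 mid=6 ⇒ [5, 4, 2, 6, 1, 7, 9, 13, 12, 14, 8, 11, 15]
done. lo=5 hi=5; A=[5, 4, 2, 6, 1, 7, 9, 13, 12, 14, 8, 11, 15]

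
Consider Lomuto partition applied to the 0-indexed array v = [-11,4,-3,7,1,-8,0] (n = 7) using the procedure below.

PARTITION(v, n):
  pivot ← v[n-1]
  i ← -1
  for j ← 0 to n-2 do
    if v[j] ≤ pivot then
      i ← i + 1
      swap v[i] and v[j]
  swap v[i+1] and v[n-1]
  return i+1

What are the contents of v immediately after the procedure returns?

pivot=0, i=-1
j=0: -11≤0, i=0, swap(0,0) ⇒ [-11,4,-3,7,1,-8,0]
j=1: 4>0, skip
j=2: -3≤0, i=1, swap(1,2) ⇒ [-11,-3,4,7,1,-8,0]
j=3: 7>0, skip
j=4: 1>0, skip
j=5: -8≤0, i=2, swap(2,5) ⇒ [-11,-3,-8,7,1,4,0]
swap(3,6) ⇒ [-11,-3,-8,0,1,4,7]; return 3

[-11,-3,-8,0,1,4,7]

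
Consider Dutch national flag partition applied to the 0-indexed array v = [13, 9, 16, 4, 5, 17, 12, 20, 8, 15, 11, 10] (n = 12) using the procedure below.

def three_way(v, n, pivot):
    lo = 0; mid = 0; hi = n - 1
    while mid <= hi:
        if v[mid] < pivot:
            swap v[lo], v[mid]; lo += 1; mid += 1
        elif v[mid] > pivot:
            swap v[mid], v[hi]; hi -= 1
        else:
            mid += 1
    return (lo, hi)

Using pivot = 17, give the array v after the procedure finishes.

[13, 9, 16, 4, 5, 12, 10, 8, 15, 11, 17, 20]

pivot = 17; lo=0, mid=0, hi=11
v[mid]=13<17: swap v[0],v[0]; lo=1,mid=1 → [13, 9, 16, 4, 5, 17, 12, 20, 8, 15, 11, 10]
v[mid]=9<17: swap v[1],v[1]; lo=2,mid=2 → [13, 9, 16, 4, 5, 17, 12, 20, 8, 15, 11, 10]
v[mid]=16<17: swap v[2],v[2]; lo=3,mid=3 → [13, 9, 16, 4, 5, 17, 12, 20, 8, 15, 11, 10]
v[mid]=4<17: swap v[3],v[3]; lo=4,mid=4 → [13, 9, 16, 4, 5, 17, 12, 20, 8, 15, 11, 10]
v[mid]=5<17: swap v[4],v[4]; lo=5,mid=5 → [13, 9, 16, 4, 5, 17, 12, 20, 8, 15, 11, 10]
v[mid]=17=17: mid=6
v[mid]=12<17: swap v[5],v[6]; lo=6,mid=7 → [13, 9, 16, 4, 5, 12, 17, 20, 8, 15, 11, 10]
v[mid]=20>17: swap v[7],v[11]; hi=10 → [13, 9, 16, 4, 5, 12, 17, 10, 8, 15, 11, 20]
v[mid]=10<17: swap v[6],v[7]; lo=7,mid=8 → [13, 9, 16, 4, 5, 12, 10, 17, 8, 15, 11, 20]
v[mid]=8<17: swap v[7],v[8]; lo=8,mid=9 → [13, 9, 16, 4, 5, 12, 10, 8, 17, 15, 11, 20]
v[mid]=15<17: swap v[8],v[9]; lo=9,mid=10 → [13, 9, 16, 4, 5, 12, 10, 8, 15, 17, 11, 20]
v[mid]=11<17: swap v[9],v[10]; lo=10,mid=11 → [13, 9, 16, 4, 5, 12, 10, 8, 15, 11, 17, 20]
end: lo=10, hi=10; v = [13, 9, 16, 4, 5, 12, 10, 8, 15, 11, 17, 20]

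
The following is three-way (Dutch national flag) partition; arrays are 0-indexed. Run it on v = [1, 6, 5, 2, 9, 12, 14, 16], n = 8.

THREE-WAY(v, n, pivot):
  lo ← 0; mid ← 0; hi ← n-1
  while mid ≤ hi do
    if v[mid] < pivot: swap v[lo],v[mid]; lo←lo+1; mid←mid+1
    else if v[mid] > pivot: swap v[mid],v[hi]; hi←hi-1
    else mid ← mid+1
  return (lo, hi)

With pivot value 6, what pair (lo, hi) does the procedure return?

(3, 3)

lo=0 mid=0 hi=7
1<6: swap(0,0), lo=1 mid=1 ⇒ [1, 6, 5, 2, 9, 12, 14, 16]
6=6: mid=2
5<6: swap(1,2), lo=2 mid=3 ⇒ [1, 5, 6, 2, 9, 12, 14, 16]
2<6: swap(2,3), lo=3 mid=4 ⇒ [1, 5, 2, 6, 9, 12, 14, 16]
9>6: swap(4,7), hi=6 ⇒ [1, 5, 2, 6, 16, 12, 14, 9]
16>6: swap(4,6), hi=5 ⇒ [1, 5, 2, 6, 14, 12, 16, 9]
14>6: swap(4,5), hi=4 ⇒ [1, 5, 2, 6, 12, 14, 16, 9]
12>6: swap(4,4), hi=3 ⇒ [1, 5, 2, 6, 12, 14, 16, 9]
done. lo=3 hi=3; v=[1, 5, 2, 6, 12, 14, 16, 9]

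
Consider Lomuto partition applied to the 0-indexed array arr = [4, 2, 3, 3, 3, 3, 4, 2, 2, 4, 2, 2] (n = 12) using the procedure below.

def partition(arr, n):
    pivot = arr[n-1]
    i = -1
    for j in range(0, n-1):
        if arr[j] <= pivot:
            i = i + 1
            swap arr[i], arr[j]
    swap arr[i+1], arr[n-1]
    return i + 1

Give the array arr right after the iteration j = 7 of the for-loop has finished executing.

pivot = arr[11] = 2; i = -1
j=0: arr[0]=4 > 2 → no swap
j=1: arr[1]=2 ≤ 2 → i=0, swap arr[0],arr[1] → [2, 4, 3, 3, 3, 3, 4, 2, 2, 4, 2, 2]
j=2: arr[2]=3 > 2 → no swap
j=3: arr[3]=3 > 2 → no swap
j=4: arr[4]=3 > 2 → no swap
j=5: arr[5]=3 > 2 → no swap
j=6: arr[6]=4 > 2 → no swap
j=7: arr[7]=2 ≤ 2 → i=1, swap arr[1],arr[7] → [2, 2, 3, 3, 3, 3, 4, 4, 2, 4, 2, 2]
(after j=7) arr = [2, 2, 3, 3, 3, 3, 4, 4, 2, 4, 2, 2]

[2, 2, 3, 3, 3, 3, 4, 4, 2, 4, 2, 2]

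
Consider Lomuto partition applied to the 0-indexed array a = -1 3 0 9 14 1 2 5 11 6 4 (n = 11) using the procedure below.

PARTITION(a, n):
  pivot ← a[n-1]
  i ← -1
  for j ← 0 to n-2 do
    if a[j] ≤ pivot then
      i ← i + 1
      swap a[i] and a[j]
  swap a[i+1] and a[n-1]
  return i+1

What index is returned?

5

pivot=4, i=-1
j=0: -1≤4, i=0, swap(0,0) ⇒ -1 3 0 9 14 1 2 5 11 6 4
j=1: 3≤4, i=1, swap(1,1) ⇒ -1 3 0 9 14 1 2 5 11 6 4
j=2: 0≤4, i=2, swap(2,2) ⇒ -1 3 0 9 14 1 2 5 11 6 4
j=3: 9>4, skip
j=4: 14>4, skip
j=5: 1≤4, i=3, swap(3,5) ⇒ -1 3 0 1 14 9 2 5 11 6 4
j=6: 2≤4, i=4, swap(4,6) ⇒ -1 3 0 1 2 9 14 5 11 6 4
j=7: 5>4, skip
j=8: 11>4, skip
j=9: 6>4, skip
swap(5,10) ⇒ -1 3 0 1 2 4 14 5 11 6 9; return 5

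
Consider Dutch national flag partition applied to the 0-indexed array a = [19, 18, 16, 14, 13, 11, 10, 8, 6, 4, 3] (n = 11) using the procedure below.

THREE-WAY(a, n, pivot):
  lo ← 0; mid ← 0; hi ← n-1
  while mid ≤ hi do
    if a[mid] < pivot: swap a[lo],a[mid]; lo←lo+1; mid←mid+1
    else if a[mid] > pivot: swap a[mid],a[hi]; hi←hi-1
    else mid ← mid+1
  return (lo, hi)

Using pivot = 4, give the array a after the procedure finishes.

[3, 4, 14, 13, 11, 10, 8, 6, 16, 18, 19]

lo=0 mid=0 hi=10
19>4: swap(0,10), hi=9 ⇒ [3, 18, 16, 14, 13, 11, 10, 8, 6, 4, 19]
3<4: swap(0,0), lo=1 mid=1 ⇒ [3, 18, 16, 14, 13, 11, 10, 8, 6, 4, 19]
18>4: swap(1,9), hi=8 ⇒ [3, 4, 16, 14, 13, 11, 10, 8, 6, 18, 19]
4=4: mid=2
16>4: swap(2,8), hi=7 ⇒ [3, 4, 6, 14, 13, 11, 10, 8, 16, 18, 19]
6>4: swap(2,7), hi=6 ⇒ [3, 4, 8, 14, 13, 11, 10, 6, 16, 18, 19]
8>4: swap(2,6), hi=5 ⇒ [3, 4, 10, 14, 13, 11, 8, 6, 16, 18, 19]
10>4: swap(2,5), hi=4 ⇒ [3, 4, 11, 14, 13, 10, 8, 6, 16, 18, 19]
11>4: swap(2,4), hi=3 ⇒ [3, 4, 13, 14, 11, 10, 8, 6, 16, 18, 19]
13>4: swap(2,3), hi=2 ⇒ [3, 4, 14, 13, 11, 10, 8, 6, 16, 18, 19]
14>4: swap(2,2), hi=1 ⇒ [3, 4, 14, 13, 11, 10, 8, 6, 16, 18, 19]
done. lo=1 hi=1; a=[3, 4, 14, 13, 11, 10, 8, 6, 16, 18, 19]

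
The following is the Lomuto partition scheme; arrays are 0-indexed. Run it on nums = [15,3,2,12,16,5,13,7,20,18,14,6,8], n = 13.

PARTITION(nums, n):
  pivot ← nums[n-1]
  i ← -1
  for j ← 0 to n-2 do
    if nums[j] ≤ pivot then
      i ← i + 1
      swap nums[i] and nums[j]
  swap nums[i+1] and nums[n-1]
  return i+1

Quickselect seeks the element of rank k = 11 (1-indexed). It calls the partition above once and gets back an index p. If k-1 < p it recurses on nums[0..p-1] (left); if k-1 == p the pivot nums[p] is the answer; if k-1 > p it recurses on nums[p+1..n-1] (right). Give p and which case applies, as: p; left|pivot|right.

pivot = nums[12] = 8; i = -1
j=0: nums[0]=15 > 8 → no swap
j=1: nums[1]=3 ≤ 8 → i=0, swap nums[0],nums[1] → [3,15,2,12,16,5,13,7,20,18,14,6,8]
j=2: nums[2]=2 ≤ 8 → i=1, swap nums[1],nums[2] → [3,2,15,12,16,5,13,7,20,18,14,6,8]
j=3: nums[3]=12 > 8 → no swap
j=4: nums[4]=16 > 8 → no swap
j=5: nums[5]=5 ≤ 8 → i=2, swap nums[2],nums[5] → [3,2,5,12,16,15,13,7,20,18,14,6,8]
j=6: nums[6]=13 > 8 → no swap
j=7: nums[7]=7 ≤ 8 → i=3, swap nums[3],nums[7] → [3,2,5,7,16,15,13,12,20,18,14,6,8]
j=8: nums[8]=20 > 8 → no swap
j=9: nums[9]=18 > 8 → no swap
j=10: nums[10]=14 > 8 → no swap
j=11: nums[11]=6 ≤ 8 → i=4, swap nums[4],nums[11] → [3,2,5,7,6,15,13,12,20,18,14,16,8]
final swap nums[5],nums[12] → [3,2,5,7,6,8,13,12,20,18,14,16,15]; return 5
p = 5; k-1 = 10 > 5 ⇒ right

5; right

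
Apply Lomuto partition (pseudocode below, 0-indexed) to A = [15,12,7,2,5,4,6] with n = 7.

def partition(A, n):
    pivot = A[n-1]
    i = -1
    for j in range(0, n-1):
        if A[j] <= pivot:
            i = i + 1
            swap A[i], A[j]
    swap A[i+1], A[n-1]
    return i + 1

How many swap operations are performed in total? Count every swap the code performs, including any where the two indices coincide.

4

pivot = A[6] = 6; i = -1
j=0: A[0]=15 > 6 → no swap
j=1: A[1]=12 > 6 → no swap
j=2: A[2]=7 > 6 → no swap
j=3: A[3]=2 ≤ 6 → i=0, swap A[0],A[3] → [2,12,7,15,5,4,6]
j=4: A[4]=5 ≤ 6 → i=1, swap A[1],A[4] → [2,5,7,15,12,4,6]
j=5: A[5]=4 ≤ 6 → i=2, swap A[2],A[5] → [2,5,4,15,12,7,6]
final swap A[3],A[6] → [2,5,4,6,12,7,15]; return 3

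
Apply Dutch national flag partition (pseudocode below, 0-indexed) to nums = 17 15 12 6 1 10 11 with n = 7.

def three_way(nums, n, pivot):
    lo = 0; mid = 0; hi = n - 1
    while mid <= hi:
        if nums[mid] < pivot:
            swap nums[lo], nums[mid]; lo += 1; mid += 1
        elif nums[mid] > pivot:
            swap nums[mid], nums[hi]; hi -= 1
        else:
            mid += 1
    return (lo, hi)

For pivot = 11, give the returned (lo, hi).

lo=0 mid=0 hi=6
17>11: swap(0,6), hi=5 ⇒ 11 15 12 6 1 10 17
11=11: mid=1
15>11: swap(1,5), hi=4 ⇒ 11 10 12 6 1 15 17
10<11: swap(0,1), lo=1 mid=2 ⇒ 10 11 12 6 1 15 17
12>11: swap(2,4), hi=3 ⇒ 10 11 1 6 12 15 17
1<11: swap(1,2), lo=2 mid=3 ⇒ 10 1 11 6 12 15 17
6<11: swap(2,3), lo=3 mid=4 ⇒ 10 1 6 11 12 15 17
done. lo=3 hi=3; nums=10 1 6 11 12 15 17

(3, 3)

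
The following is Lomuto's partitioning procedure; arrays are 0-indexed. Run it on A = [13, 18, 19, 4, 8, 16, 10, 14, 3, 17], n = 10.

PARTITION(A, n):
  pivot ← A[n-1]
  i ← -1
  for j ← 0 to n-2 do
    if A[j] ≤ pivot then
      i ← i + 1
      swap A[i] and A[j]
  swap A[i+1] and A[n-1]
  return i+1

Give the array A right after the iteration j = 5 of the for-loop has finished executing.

pivot = A[9] = 17; i = -1
j=0: A[0]=13 ≤ 17 → i=0, swap A[0],A[0] (no change) → [13, 18, 19, 4, 8, 16, 10, 14, 3, 17]
j=1: A[1]=18 > 17 → no swap
j=2: A[2]=19 > 17 → no swap
j=3: A[3]=4 ≤ 17 → i=1, swap A[1],A[3] → [13, 4, 19, 18, 8, 16, 10, 14, 3, 17]
j=4: A[4]=8 ≤ 17 → i=2, swap A[2],A[4] → [13, 4, 8, 18, 19, 16, 10, 14, 3, 17]
j=5: A[5]=16 ≤ 17 → i=3, swap A[3],A[5] → [13, 4, 8, 16, 19, 18, 10, 14, 3, 17]
(after j=5) A = [13, 4, 8, 16, 19, 18, 10, 14, 3, 17]

[13, 4, 8, 16, 19, 18, 10, 14, 3, 17]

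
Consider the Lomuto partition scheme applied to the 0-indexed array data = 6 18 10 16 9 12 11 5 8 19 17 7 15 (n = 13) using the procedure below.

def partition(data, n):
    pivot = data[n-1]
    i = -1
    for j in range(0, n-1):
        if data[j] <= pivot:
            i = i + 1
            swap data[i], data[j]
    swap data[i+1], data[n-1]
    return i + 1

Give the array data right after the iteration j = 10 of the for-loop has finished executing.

6 10 9 12 11 5 8 16 18 19 17 7 15

pivot=15, i=-1
j=0: 6≤15, i=0, swap(0,0) ⇒ 6 18 10 16 9 12 11 5 8 19 17 7 15
j=1: 18>15, skip
j=2: 10≤15, i=1, swap(1,2) ⇒ 6 10 18 16 9 12 11 5 8 19 17 7 15
j=3: 16>15, skip
j=4: 9≤15, i=2, swap(2,4) ⇒ 6 10 9 16 18 12 11 5 8 19 17 7 15
j=5: 12≤15, i=3, swap(3,5) ⇒ 6 10 9 12 18 16 11 5 8 19 17 7 15
j=6: 11≤15, i=4, swap(4,6) ⇒ 6 10 9 12 11 16 18 5 8 19 17 7 15
j=7: 5≤15, i=5, swap(5,7) ⇒ 6 10 9 12 11 5 18 16 8 19 17 7 15
j=8: 8≤15, i=6, swap(6,8) ⇒ 6 10 9 12 11 5 8 16 18 19 17 7 15
j=9: 19>15, skip
j=10: 17>15, skip
(after j=10) data = 6 10 9 12 11 5 8 16 18 19 17 7 15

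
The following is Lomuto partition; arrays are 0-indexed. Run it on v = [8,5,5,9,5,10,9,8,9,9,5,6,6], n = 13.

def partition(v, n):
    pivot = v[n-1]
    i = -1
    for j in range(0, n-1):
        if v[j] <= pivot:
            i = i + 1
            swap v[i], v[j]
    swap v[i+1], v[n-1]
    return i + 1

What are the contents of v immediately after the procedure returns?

[5,5,5,5,6,6,9,8,9,9,9,8,10]

pivot = v[12] = 6; i = -1
j=0: v[0]=8 > 6 → no swap
j=1: v[1]=5 ≤ 6 → i=0, swap v[0],v[1] → [5,8,5,9,5,10,9,8,9,9,5,6,6]
j=2: v[2]=5 ≤ 6 → i=1, swap v[1],v[2] → [5,5,8,9,5,10,9,8,9,9,5,6,6]
j=3: v[3]=9 > 6 → no swap
j=4: v[4]=5 ≤ 6 → i=2, swap v[2],v[4] → [5,5,5,9,8,10,9,8,9,9,5,6,6]
j=5: v[5]=10 > 6 → no swap
j=6: v[6]=9 > 6 → no swap
j=7: v[7]=8 > 6 → no swap
j=8: v[8]=9 > 6 → no swap
j=9: v[9]=9 > 6 → no swap
j=10: v[10]=5 ≤ 6 → i=3, swap v[3],v[10] → [5,5,5,5,8,10,9,8,9,9,9,6,6]
j=11: v[11]=6 ≤ 6 → i=4, swap v[4],v[11] → [5,5,5,5,6,10,9,8,9,9,9,8,6]
final swap v[5],v[12] → [5,5,5,5,6,6,9,8,9,9,9,8,10]; return 5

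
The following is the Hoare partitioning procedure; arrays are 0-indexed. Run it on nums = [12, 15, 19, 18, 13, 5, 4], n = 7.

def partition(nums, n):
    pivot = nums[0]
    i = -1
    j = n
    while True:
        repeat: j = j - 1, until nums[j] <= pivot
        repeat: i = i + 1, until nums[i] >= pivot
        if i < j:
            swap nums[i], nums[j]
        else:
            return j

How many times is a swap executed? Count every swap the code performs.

pivot = nums[0] = 12; i = -1, j = 7
j→6 (nums[6]=4≤12), i→0 (nums[0]=12≥12); i<j, swap → [4, 15, 19, 18, 13, 5, 12]
j→5 (nums[5]=5≤12), i→1 (nums[1]=15≥12); i<j, swap → [4, 5, 19, 18, 13, 15, 12]
j→1, i→2; i≥j, return j=1. nums = [4, 5, 19, 18, 13, 15, 12]

2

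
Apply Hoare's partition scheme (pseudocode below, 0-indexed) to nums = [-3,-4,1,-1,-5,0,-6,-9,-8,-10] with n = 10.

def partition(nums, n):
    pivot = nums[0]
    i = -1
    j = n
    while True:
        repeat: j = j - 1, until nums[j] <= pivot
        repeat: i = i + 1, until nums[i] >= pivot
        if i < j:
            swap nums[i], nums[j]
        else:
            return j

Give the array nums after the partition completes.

[-10,-4,-8,-9,-5,-6,0,-1,1,-3]

pivot = nums[0] = -3; i = -1, j = 10
j→9 (nums[9]=-10≤-3), i→0 (nums[0]=-3≥-3); i<j, swap → [-10,-4,1,-1,-5,0,-6,-9,-8,-3]
j→8 (nums[8]=-8≤-3), i→2 (nums[2]=1≥-3); i<j, swap → [-10,-4,-8,-1,-5,0,-6,-9,1,-3]
j→7 (nums[7]=-9≤-3), i→3 (nums[3]=-1≥-3); i<j, swap → [-10,-4,-8,-9,-5,0,-6,-1,1,-3]
j→6 (nums[6]=-6≤-3), i→5 (nums[5]=0≥-3); i<j, swap → [-10,-4,-8,-9,-5,-6,0,-1,1,-3]
j→5, i→6; i≥j, return j=5. nums = [-10,-4,-8,-9,-5,-6,0,-1,1,-3]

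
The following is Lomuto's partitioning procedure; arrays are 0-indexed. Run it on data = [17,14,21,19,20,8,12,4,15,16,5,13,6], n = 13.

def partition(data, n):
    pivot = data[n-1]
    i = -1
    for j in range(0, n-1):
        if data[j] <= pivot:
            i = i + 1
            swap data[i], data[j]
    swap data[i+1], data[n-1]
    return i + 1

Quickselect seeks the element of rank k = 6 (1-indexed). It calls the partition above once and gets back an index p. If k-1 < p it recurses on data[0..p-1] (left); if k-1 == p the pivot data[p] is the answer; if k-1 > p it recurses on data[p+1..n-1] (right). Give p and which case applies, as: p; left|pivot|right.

pivot = data[12] = 6; i = -1
j=0: data[0]=17 > 6 → no swap
j=1: data[1]=14 > 6 → no swap
j=2: data[2]=21 > 6 → no swap
j=3: data[3]=19 > 6 → no swap
j=4: data[4]=20 > 6 → no swap
j=5: data[5]=8 > 6 → no swap
j=6: data[6]=12 > 6 → no swap
j=7: data[7]=4 ≤ 6 → i=0, swap data[0],data[7] → [4,14,21,19,20,8,12,17,15,16,5,13,6]
j=8: data[8]=15 > 6 → no swap
j=9: data[9]=16 > 6 → no swap
j=10: data[10]=5 ≤ 6 → i=1, swap data[1],data[10] → [4,5,21,19,20,8,12,17,15,16,14,13,6]
j=11: data[11]=13 > 6 → no swap
final swap data[2],data[12] → [4,5,6,19,20,8,12,17,15,16,14,13,21]; return 2
p = 2; k-1 = 5 > 2 ⇒ right

2; right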